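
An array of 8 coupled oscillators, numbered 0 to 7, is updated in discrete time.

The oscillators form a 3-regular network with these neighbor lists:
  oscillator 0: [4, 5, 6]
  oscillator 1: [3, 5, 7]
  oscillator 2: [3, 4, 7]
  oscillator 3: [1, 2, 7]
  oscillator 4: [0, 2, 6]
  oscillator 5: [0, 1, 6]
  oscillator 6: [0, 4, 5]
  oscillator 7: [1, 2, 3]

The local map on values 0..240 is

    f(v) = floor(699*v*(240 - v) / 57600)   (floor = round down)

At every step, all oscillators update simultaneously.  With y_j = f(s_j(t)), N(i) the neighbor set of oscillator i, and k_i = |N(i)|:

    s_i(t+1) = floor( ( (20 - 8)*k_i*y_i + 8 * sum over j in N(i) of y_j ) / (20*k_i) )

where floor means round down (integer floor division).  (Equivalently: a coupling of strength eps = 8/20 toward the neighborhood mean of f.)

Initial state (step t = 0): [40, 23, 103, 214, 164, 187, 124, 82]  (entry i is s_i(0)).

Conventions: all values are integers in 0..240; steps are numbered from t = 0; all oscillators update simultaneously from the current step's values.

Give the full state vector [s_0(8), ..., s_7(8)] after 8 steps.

Simulating step by step:
t=0: [40, 23, 103, 214, 164, 187, 124, 82]
t=1: [117, 81, 152, 91, 149, 116, 153, 133]
t=2: [170, 161, 163, 163, 164, 169, 164, 167]
t=3: [146, 151, 151, 151, 150, 146, 149, 149]
t=4: [165, 163, 163, 163, 163, 165, 164, 163]
t=5: [150, 151, 152, 152, 151, 150, 150, 152]
t=6: [163, 162, 162, 162, 162, 163, 163, 162]
t=7: [152, 152, 153, 153, 152, 152, 152, 153]
t=8: [162, 161, 161, 161, 161, 162, 162, 161]

Answer: [162, 161, 161, 161, 161, 162, 162, 161]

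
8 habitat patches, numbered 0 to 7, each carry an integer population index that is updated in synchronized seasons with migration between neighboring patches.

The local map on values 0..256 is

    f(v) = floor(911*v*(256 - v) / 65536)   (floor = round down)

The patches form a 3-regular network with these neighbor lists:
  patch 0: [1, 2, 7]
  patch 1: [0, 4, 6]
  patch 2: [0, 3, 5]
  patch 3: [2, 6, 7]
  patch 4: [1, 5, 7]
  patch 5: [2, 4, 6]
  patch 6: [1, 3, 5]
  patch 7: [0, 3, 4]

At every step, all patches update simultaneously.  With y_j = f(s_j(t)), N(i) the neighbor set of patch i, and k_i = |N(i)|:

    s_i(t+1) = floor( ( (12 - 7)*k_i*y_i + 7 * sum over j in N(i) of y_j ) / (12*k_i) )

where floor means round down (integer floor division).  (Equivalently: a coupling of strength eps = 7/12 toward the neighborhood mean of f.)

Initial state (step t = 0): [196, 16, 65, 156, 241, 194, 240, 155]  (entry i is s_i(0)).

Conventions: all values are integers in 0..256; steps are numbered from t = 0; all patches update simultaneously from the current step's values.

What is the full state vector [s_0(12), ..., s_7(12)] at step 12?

Answer: [226, 226, 226, 226, 226, 226, 226, 226]

Derivation:
t=0: [196, 16, 65, 156, 241, 194, 240, 155]
t=1: [153, 73, 177, 175, 105, 123, 106, 173]
t=2: [203, 205, 205, 201, 210, 218, 210, 206]
t=3: [146, 141, 141, 145, 134, 128, 136, 144]
t=4: [223, 225, 224, 224, 226, 226, 225, 224]
t=5: [99, 96, 98, 98, 95, 95, 96, 98]
t=6: [215, 213, 214, 214, 212, 212, 213, 214]
t=7: [123, 126, 124, 124, 127, 127, 126, 124]
t=8: [227, 227, 227, 227, 227, 227, 227, 227]
t=9: [91, 91, 91, 91, 91, 91, 91, 91]
t=10: [208, 208, 208, 208, 208, 208, 208, 208]
t=11: [138, 138, 138, 138, 138, 138, 138, 138]
t=12: [226, 226, 226, 226, 226, 226, 226, 226]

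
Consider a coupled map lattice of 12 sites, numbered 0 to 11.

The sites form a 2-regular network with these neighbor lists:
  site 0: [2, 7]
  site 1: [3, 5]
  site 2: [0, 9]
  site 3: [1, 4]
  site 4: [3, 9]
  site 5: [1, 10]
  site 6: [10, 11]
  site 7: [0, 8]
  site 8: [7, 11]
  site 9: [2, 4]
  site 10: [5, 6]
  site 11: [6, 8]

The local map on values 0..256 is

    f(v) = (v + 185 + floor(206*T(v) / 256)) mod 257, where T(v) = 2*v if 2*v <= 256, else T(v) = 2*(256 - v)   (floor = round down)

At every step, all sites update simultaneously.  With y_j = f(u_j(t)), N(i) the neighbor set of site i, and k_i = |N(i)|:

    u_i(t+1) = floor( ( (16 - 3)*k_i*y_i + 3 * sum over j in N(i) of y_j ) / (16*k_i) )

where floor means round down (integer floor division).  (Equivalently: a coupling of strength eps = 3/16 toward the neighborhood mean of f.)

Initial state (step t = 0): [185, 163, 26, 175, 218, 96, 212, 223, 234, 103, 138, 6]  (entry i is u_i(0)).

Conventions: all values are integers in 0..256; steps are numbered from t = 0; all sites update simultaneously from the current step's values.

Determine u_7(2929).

Simulating step by step:
t=0: [185, 163, 26, 175, 218, 96, 212, 223, 234, 103, 138, 6]
t=1: [227, 233, 244, 231, 208, 191, 213, 205, 197, 202, 243, 200]
t=2: [201, 200, 194, 200, 211, 217, 208, 214, 218, 213, 195, 217]
t=3: [216, 216, 219, 217, 211, 209, 213, 209, 207, 211, 218, 207]
t=4: [208, 208, 206, 207, 210, 211, 210, 211, 212, 210, 207, 212]
t=5: [212, 212, 213, 212, 212, 211, 211, 211, 210, 212, 212, 210]
t=6: [210, 210, 210, 210, 210, 210, 211, 211, 211, 210, 210, 211]
t=7: [211, 212, 212, 212, 212, 212, 211, 211, 211, 212, 211, 211]
t=8: [210, 210, 210, 210, 210, 210, 211, 211, 211, 210, 210, 211]

Answer: u_7(2929) = 211
Key observation: The state at step 6, [210, 210, 210, 210, 210, 210, 211, 211, 211, 210, 210, 211], reappears at step 8: the system is in a cycle of period 2 from step 6 on.  Therefore the state at step 2929 equals the state at step 6 + ((2929 - 6) mod 2) = 7, which is [211, 212, 212, 212, 212, 212, 211, 211, 211, 212, 211, 211].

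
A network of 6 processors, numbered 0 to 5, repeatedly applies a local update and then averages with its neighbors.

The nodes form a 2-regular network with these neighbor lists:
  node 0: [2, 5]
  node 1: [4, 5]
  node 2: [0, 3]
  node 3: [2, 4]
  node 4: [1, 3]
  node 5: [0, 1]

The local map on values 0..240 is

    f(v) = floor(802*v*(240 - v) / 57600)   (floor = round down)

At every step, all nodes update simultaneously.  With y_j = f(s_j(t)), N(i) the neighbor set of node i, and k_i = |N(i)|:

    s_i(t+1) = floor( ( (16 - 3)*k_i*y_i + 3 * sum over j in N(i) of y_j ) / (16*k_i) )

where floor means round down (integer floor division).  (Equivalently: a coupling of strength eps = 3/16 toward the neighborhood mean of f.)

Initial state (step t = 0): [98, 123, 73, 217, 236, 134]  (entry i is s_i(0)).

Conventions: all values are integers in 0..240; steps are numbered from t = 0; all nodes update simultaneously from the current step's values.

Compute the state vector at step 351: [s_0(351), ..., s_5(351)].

Answer: [199, 199, 199, 199, 199, 199]
Key observation: The state at step 9, [199, 199, 199, 199, 199, 199], reappears at step 11: the system is in a cycle of period 2 from step 9 on.  Therefore the state at step 351 equals the state at step 9 + ((351 - 9) mod 2) = 9, which is [199, 199, 199, 199, 199, 199].

Derivation:
t=0: [98, 123, 73, 217, 236, 134]
t=1: [191, 182, 161, 73, 35, 196]
t=2: [133, 139, 171, 163, 109, 123]
t=3: [195, 195, 168, 175, 195, 199]
t=4: [125, 121, 162, 155, 125, 114]
t=5: [197, 199, 178, 183, 198, 199]
t=6: [120, 113, 148, 142, 117, 113]
t=7: [198, 199, 190, 193, 199, 199]
t=8: [116, 113, 129, 125, 114, 113]
t=9: [199, 199, 199, 199, 199, 199]
t=10: [113, 113, 113, 113, 113, 113]
t=11: [199, 199, 199, 199, 199, 199]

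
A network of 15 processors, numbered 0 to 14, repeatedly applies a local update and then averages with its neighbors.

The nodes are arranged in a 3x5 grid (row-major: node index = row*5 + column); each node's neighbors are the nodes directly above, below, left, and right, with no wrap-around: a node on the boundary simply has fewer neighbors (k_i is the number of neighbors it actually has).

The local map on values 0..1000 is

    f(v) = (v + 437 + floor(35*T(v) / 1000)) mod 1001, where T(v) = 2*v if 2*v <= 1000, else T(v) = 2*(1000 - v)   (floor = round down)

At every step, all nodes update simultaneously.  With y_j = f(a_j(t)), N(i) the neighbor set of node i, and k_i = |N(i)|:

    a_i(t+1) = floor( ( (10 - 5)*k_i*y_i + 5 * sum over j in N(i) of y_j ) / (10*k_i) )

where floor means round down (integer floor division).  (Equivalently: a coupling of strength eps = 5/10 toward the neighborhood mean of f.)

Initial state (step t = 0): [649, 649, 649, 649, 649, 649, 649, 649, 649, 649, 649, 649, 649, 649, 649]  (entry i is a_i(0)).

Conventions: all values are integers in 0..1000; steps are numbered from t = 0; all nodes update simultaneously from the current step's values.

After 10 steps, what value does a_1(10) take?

Answer: a_1(10) = 187

Derivation:
t=0: [649, 649, 649, 649, 649, 649, 649, 649, 649, 649, 649, 649, 649, 649, 649]
t=1: [109, 109, 109, 109, 109, 109, 109, 109, 109, 109, 109, 109, 109, 109, 109]
t=2: [553, 553, 553, 553, 553, 553, 553, 553, 553, 553, 553, 553, 553, 553, 553]
t=3: [20, 20, 20, 20, 20, 20, 20, 20, 20, 20, 20, 20, 20, 20, 20]
t=4: [458, 458, 458, 458, 458, 458, 458, 458, 458, 458, 458, 458, 458, 458, 458]
t=5: [927, 927, 927, 927, 927, 927, 927, 927, 927, 927, 927, 927, 927, 927, 927]
t=6: [368, 368, 368, 368, 368, 368, 368, 368, 368, 368, 368, 368, 368, 368, 368]
t=7: [830, 830, 830, 830, 830, 830, 830, 830, 830, 830, 830, 830, 830, 830, 830]
t=8: [277, 277, 277, 277, 277, 277, 277, 277, 277, 277, 277, 277, 277, 277, 277]
t=9: [733, 733, 733, 733, 733, 733, 733, 733, 733, 733, 733, 733, 733, 733, 733]
t=10: [187, 187, 187, 187, 187, 187, 187, 187, 187, 187, 187, 187, 187, 187, 187]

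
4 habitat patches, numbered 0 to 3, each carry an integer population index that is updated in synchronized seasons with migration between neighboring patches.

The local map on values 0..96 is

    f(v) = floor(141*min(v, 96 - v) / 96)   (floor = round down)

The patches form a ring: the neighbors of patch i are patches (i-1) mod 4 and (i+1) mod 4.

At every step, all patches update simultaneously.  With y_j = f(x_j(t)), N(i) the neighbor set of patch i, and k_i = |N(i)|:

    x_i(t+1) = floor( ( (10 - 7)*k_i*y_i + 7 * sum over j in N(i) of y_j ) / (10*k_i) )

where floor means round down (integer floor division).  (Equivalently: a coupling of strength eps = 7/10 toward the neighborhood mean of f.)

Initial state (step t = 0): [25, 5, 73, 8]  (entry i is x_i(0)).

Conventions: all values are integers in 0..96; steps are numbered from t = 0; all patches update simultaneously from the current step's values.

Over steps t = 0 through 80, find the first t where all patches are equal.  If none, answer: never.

Simulating step by step:
t=0: [25, 5, 73, 8]  (not all equal)
t=1: [17, 26, 16, 27]  (not all equal)
t=2: [34, 27, 33, 28]  (not all equal)
t=3: [42, 45, 42, 46]  (not all equal)
t=4: [64, 62, 64, 62]  (not all equal)
t=5: [48, 47, 48, 47]  (not all equal)
t=6: [69, 69, 69, 69]  (all equal)

Answer: 6
Key observation: Synchronization is absorbing here: once all patches are equal they stay equal, and step 6 is the first all-equal step.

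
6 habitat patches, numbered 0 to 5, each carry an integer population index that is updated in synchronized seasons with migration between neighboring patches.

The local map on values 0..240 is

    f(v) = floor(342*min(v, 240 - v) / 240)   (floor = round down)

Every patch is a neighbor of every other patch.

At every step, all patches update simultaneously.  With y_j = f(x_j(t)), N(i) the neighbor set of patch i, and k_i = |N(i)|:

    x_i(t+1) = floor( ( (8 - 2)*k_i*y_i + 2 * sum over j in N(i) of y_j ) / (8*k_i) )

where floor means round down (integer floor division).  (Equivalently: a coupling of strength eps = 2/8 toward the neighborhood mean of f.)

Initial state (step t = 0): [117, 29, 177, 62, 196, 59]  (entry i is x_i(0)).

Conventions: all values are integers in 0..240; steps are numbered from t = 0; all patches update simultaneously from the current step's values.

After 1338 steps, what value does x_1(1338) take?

Answer: x_1(1338) = 116
Key observation: The state at step 25, [158, 158, 158, 158, 158, 158], reappears at step 33: the system is in a cycle of period 8 from step 25 on.  Therefore the state at step 1338 equals the state at step 25 + ((1338 - 25) mod 8) = 26, which is [116, 116, 116, 116, 116, 116].

Derivation:
t=0: [117, 29, 177, 62, 196, 59]
t=1: [142, 55, 88, 88, 69, 85]
t=2: [131, 88, 121, 121, 102, 119]
t=3: [155, 134, 164, 164, 148, 164]
t=4: [121, 142, 111, 111, 128, 111]
t=5: [165, 144, 157, 157, 158, 157]
t=6: [109, 130, 118, 118, 116, 118]
t=7: [157, 158, 166, 166, 164, 166]
t=8: [115, 114, 106, 106, 108, 106]
t=9: [160, 159, 152, 152, 153, 152]
t=10: [116, 116, 123, 123, 122, 123]
t=11: [165, 165, 166, 166, 167, 166]
t=12: [105, 105, 105, 105, 104, 105]
t=13: [148, 148, 148, 148, 148, 148]
t=14: [131, 131, 131, 131, 131, 131]
t=15: [155, 155, 155, 155, 155, 155]
t=16: [121, 121, 121, 121, 121, 121]
t=17: [169, 169, 169, 169, 169, 169]
t=18: [101, 101, 101, 101, 101, 101]
t=19: [143, 143, 143, 143, 143, 143]
t=20: [138, 138, 138, 138, 138, 138]
t=21: [145, 145, 145, 145, 145, 145]
t=22: [135, 135, 135, 135, 135, 135]
t=23: [149, 149, 149, 149, 149, 149]
t=24: [129, 129, 129, 129, 129, 129]
t=25: [158, 158, 158, 158, 158, 158]
t=26: [116, 116, 116, 116, 116, 116]
t=27: [165, 165, 165, 165, 165, 165]
t=28: [106, 106, 106, 106, 106, 106]
t=29: [151, 151, 151, 151, 151, 151]
t=30: [126, 126, 126, 126, 126, 126]
t=31: [162, 162, 162, 162, 162, 162]
t=32: [111, 111, 111, 111, 111, 111]
t=33: [158, 158, 158, 158, 158, 158]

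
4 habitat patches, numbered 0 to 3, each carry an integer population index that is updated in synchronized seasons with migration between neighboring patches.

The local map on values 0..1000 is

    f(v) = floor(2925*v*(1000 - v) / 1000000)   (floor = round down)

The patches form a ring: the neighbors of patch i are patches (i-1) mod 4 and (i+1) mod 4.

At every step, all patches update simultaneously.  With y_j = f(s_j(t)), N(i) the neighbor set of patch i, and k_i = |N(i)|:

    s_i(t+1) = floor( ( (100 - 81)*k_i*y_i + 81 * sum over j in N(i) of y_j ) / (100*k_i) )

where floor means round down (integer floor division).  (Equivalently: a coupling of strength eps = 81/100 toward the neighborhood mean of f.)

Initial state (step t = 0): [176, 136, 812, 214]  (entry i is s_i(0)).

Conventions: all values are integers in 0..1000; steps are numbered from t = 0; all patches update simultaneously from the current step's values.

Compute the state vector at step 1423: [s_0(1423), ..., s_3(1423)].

Simulating step by step:
t=0: [176, 136, 812, 214]
t=1: [418, 417, 422, 445]
t=2: [715, 711, 715, 713]
t=3: [598, 596, 598, 596]
t=4: [703, 703, 703, 703]
t=5: [610, 610, 610, 610]
t=6: [695, 695, 695, 695]
t=7: [620, 620, 620, 620]
t=8: [689, 689, 689, 689]
t=9: [626, 626, 626, 626]
t=10: [684, 684, 684, 684]
t=11: [632, 632, 632, 632]
t=12: [680, 680, 680, 680]
t=13: [636, 636, 636, 636]
t=14: [677, 677, 677, 677]
t=15: [639, 639, 639, 639]
t=16: [674, 674, 674, 674]
t=17: [642, 642, 642, 642]
t=18: [672, 672, 672, 672]
t=19: [644, 644, 644, 644]
t=20: [670, 670, 670, 670]
t=21: [646, 646, 646, 646]
t=22: [668, 668, 668, 668]
t=23: [648, 648, 648, 648]
t=24: [667, 667, 667, 667]
t=25: [649, 649, 649, 649]
t=26: [666, 666, 666, 666]
t=27: [650, 650, 650, 650]
t=28: [665, 665, 665, 665]
t=29: [651, 651, 651, 651]
t=30: [664, 664, 664, 664]
t=31: [652, 652, 652, 652]
t=32: [663, 663, 663, 663]
t=33: [653, 653, 653, 653]
t=34: [662, 662, 662, 662]
t=35: [654, 654, 654, 654]
t=36: [661, 661, 661, 661]
t=37: [655, 655, 655, 655]
t=38: [660, 660, 660, 660]
t=39: [656, 656, 656, 656]
t=40: [660, 660, 660, 660]

Answer: [656, 656, 656, 656]
Key observation: The state at step 38, [660, 660, 660, 660], reappears at step 40: the system is in a cycle of period 2 from step 38 on.  Therefore the state at step 1423 equals the state at step 38 + ((1423 - 38) mod 2) = 39, which is [656, 656, 656, 656].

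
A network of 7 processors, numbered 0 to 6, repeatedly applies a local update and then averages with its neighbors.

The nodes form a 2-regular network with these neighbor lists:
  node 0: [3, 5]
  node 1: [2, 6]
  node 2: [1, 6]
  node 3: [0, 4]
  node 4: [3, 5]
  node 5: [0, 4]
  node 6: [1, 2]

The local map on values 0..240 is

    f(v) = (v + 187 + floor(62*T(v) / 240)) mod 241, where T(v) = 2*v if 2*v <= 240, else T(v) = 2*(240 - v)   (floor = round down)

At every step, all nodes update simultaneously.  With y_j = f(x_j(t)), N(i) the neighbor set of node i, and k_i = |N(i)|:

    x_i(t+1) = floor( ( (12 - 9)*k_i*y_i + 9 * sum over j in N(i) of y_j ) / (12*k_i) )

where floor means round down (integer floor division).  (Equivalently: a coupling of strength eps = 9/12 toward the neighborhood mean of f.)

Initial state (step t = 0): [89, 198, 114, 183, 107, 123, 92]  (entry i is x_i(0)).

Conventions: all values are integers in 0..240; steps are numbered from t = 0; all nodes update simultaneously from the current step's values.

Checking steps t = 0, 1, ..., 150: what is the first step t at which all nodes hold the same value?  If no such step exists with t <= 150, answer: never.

Answer: 7
Key observation: Synchronization is absorbing here: once all nodes are equal they stay equal, and step 7 is the first all-equal step.

Derivation:
t=0: [89, 198, 114, 183, 107, 123, 92]  (not all equal)
t=1: [127, 117, 123, 110, 134, 102, 127]  (not all equal)
t=2: [112, 128, 127, 127, 113, 124, 127]  (not all equal)
t=3: [126, 131, 131, 119, 126, 119, 131]  (not all equal)
t=4: [127, 133, 133, 129, 127, 129, 133]  (not all equal)
t=5: [131, 134, 134, 131, 131, 131, 134]  (not all equal)
t=6: [133, 134, 134, 133, 133, 133, 134]  (not all equal)
t=7: [134, 134, 134, 134, 134, 134, 134]  (all equal)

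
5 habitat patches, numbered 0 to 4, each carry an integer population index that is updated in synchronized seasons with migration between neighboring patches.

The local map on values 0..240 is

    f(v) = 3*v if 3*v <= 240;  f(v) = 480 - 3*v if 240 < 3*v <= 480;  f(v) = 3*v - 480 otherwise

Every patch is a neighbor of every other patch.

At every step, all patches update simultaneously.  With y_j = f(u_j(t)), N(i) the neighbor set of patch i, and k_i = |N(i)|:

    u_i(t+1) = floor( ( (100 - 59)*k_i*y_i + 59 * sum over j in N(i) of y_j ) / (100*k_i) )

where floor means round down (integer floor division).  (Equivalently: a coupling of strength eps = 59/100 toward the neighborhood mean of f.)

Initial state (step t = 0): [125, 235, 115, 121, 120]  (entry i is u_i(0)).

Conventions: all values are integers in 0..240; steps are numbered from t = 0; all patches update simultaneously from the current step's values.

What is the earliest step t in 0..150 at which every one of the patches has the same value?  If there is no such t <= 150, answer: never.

Answer: never
Key observation: The state at step 14 reappears at step 20 — the system is in a cycle of period 6 from step 14 on.  No step 0..20 is synchronized, and the cycle repeats forever, so no step up to 150 (or ever) has all patches equal.

Derivation:
t=0: [125, 235, 115, 121, 120]  (not all equal)
t=1: [131, 162, 138, 134, 135]  (not all equal)
t=2: [68, 47, 63, 66, 65]  (not all equal)
t=3: [190, 173, 186, 188, 187]  (not all equal)
t=4: [78, 65, 75, 76, 76]  (not all equal)
t=5: [225, 214, 222, 223, 223]  (not all equal)
t=6: [187, 178, 184, 185, 185]  (not all equal)
t=7: [73, 66, 71, 72, 72]  (not all equal)
t=8: [214, 208, 212, 213, 213]  (not all equal)
t=9: [157, 152, 156, 156, 156]  (not all equal)
t=10: [12, 16, 13, 13, 13]  (not all equal)
t=11: [39, 42, 39, 39, 39]  (not all equal)
t=12: [118, 120, 118, 118, 118]  (not all equal)
t=13: [125, 123, 125, 125, 125]  (not all equal)
t=14: [105, 107, 105, 105, 105]  (not all equal)
t=15: [164, 162, 164, 164, 164]  (not all equal)
t=16: [11, 9, 11, 11, 11]  (not all equal)
t=17: [32, 30, 32, 32, 32]  (not all equal)
t=18: [95, 93, 95, 95, 95]  (not all equal)
t=19: [195, 197, 195, 195, 195]  (not all equal)
t=20: [105, 107, 105, 105, 105]  (not all equal)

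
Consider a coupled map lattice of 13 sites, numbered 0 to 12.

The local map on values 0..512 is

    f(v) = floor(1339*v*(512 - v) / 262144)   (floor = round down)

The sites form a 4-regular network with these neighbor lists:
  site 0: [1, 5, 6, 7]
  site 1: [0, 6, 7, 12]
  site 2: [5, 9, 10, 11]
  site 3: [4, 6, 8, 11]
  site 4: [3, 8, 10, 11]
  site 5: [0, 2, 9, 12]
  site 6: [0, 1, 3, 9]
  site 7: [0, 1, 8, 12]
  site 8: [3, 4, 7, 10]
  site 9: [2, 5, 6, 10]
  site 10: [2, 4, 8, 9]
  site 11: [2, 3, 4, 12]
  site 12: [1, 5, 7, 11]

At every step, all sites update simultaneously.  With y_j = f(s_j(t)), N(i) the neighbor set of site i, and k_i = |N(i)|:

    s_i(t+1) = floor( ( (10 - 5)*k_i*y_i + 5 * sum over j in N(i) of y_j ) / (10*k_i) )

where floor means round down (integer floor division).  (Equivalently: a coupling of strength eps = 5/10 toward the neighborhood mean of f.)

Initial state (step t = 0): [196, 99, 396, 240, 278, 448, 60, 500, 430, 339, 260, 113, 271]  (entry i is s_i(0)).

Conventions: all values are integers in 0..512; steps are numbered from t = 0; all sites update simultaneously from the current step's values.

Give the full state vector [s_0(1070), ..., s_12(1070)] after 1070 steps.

Simulating step by step:
t=0: [196, 99, 396, 240, 278, 448, 60, 500, 430, 339, 260, 113, 271]
t=1: [223, 206, 243, 276, 300, 220, 213, 144, 218, 256, 297, 269, 243]
t=2: [320, 317, 331, 329, 326, 330, 327, 298, 320, 331, 327, 331, 323]
t=3: [313, 314, 306, 308, 308, 307, 309, 319, 312, 306, 308, 307, 312]
t=4: [318, 317, 320, 319, 319, 320, 319, 315, 318, 320, 320, 320, 318]
t=5: [314, 315, 313, 314, 313, 313, 314, 315, 314, 313, 313, 313, 314]
t=6: [316, 316, 318, 317, 317, 317, 317, 316, 317, 317, 317, 317, 317]
t=7: [315, 315, 315, 315, 315, 315, 315, 315, 315, 315, 315, 315, 315]
t=8: [316, 316, 316, 316, 316, 316, 316, 316, 316, 316, 316, 316, 316]
t=9: [316, 316, 316, 316, 316, 316, 316, 316, 316, 316, 316, 316, 316]

Answer: [316, 316, 316, 316, 316, 316, 316, 316, 316, 316, 316, 316, 316]
Key observation: The state at step 8, [316, 316, 316, 316, 316, 316, 316, 316, 316, 316, 316, 316, 316], reappears at step 9: the system is in a cycle of period 1 from step 8 on.  Therefore the state at step 1070 equals the state at step 8 + ((1070 - 8) mod 1) = 8, which is [316, 316, 316, 316, 316, 316, 316, 316, 316, 316, 316, 316, 316].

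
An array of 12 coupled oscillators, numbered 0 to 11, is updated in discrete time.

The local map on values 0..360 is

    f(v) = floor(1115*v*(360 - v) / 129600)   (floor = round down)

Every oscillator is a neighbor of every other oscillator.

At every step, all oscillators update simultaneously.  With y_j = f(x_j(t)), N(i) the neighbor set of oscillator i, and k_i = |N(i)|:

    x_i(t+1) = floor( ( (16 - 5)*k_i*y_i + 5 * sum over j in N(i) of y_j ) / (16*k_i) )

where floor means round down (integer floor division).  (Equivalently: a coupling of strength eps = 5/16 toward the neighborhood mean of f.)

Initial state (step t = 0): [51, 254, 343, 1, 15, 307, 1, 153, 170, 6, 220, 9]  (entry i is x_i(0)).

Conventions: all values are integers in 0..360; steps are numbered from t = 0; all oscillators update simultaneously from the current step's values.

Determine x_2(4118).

Answer: x_2(4118) = 204
Key observation: The state at step 21, [273, 273, 273, 273, 273, 273, 273, 273, 273, 273, 273, 273], reappears at step 23: the system is in a cycle of period 2 from step 21 on.  Therefore the state at step 4118 equals the state at step 21 + ((4118 - 21) mod 2) = 22, which is [204, 204, 204, 204, 204, 204, 204, 204, 204, 204, 204, 204].

Derivation:
t=0: [51, 254, 343, 1, 15, 307, 1, 153, 170, 6, 220, 9]
t=1: [130, 193, 74, 43, 70, 133, 43, 220, 224, 53, 215, 59]
t=2: [239, 252, 190, 147, 184, 240, 147, 244, 242, 161, 246, 170]
t=3: [251, 242, 270, 265, 271, 250, 265, 248, 249, 269, 246, 270]
t=4: [231, 238, 214, 219, 213, 232, 219, 233, 232, 215, 235, 214]
t=5: [257, 252, 265, 263, 266, 256, 263, 256, 256, 265, 254, 265]
t=6: [225, 230, 218, 220, 217, 227, 220, 227, 227, 218, 228, 218]
t=7: [261, 258, 264, 263, 264, 260, 263, 260, 260, 264, 259, 264]
t=8: [221, 224, 219, 219, 219, 222, 219, 222, 222, 219, 223, 219]
t=9: [263, 262, 264, 264, 264, 263, 264, 263, 263, 264, 262, 264]
t=10: [218, 219, 218, 218, 218, 218, 218, 218, 218, 218, 219, 218]
t=11: [265, 265, 265, 265, 265, 265, 265, 265, 265, 265, 265, 265]
t=12: [216, 216, 216, 216, 216, 216, 216, 216, 216, 216, 216, 216]
t=13: [267, 267, 267, 267, 267, 267, 267, 267, 267, 267, 267, 267]
t=14: [213, 213, 213, 213, 213, 213, 213, 213, 213, 213, 213, 213]
t=15: [269, 269, 269, 269, 269, 269, 269, 269, 269, 269, 269, 269]
t=16: [210, 210, 210, 210, 210, 210, 210, 210, 210, 210, 210, 210]
t=17: [271, 271, 271, 271, 271, 271, 271, 271, 271, 271, 271, 271]
t=18: [207, 207, 207, 207, 207, 207, 207, 207, 207, 207, 207, 207]
t=19: [272, 272, 272, 272, 272, 272, 272, 272, 272, 272, 272, 272]
t=20: [205, 205, 205, 205, 205, 205, 205, 205, 205, 205, 205, 205]
t=21: [273, 273, 273, 273, 273, 273, 273, 273, 273, 273, 273, 273]
t=22: [204, 204, 204, 204, 204, 204, 204, 204, 204, 204, 204, 204]
t=23: [273, 273, 273, 273, 273, 273, 273, 273, 273, 273, 273, 273]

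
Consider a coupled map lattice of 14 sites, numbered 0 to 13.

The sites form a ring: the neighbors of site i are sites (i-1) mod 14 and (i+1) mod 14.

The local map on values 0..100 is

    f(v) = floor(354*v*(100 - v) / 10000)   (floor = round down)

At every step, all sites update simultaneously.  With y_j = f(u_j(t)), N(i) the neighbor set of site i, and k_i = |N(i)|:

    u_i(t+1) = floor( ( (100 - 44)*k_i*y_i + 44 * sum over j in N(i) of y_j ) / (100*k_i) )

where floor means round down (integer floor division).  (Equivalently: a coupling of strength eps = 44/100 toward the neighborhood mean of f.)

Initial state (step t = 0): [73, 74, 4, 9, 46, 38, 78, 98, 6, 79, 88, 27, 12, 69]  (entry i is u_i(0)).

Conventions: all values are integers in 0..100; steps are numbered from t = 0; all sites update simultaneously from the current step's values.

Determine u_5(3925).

Simulating step by step:
t=0: [73, 74, 4, 9, 46, 38, 78, 98, 6, 79, 88, 27, 12, 69]
t=1: [70, 56, 28, 37, 73, 78, 53, 20, 24, 44, 48, 54, 52, 65]
t=2: [78, 80, 76, 76, 69, 68, 74, 64, 67, 82, 87, 87, 86, 80]
t=3: [58, 58, 62, 66, 73, 74, 72, 77, 72, 55, 42, 40, 44, 53]
t=4: [86, 85, 82, 77, 70, 68, 68, 65, 72, 83, 85, 85, 86, 87]
t=5: [42, 45, 52, 62, 72, 76, 77, 77, 68, 52, 45, 44, 42, 40]
t=6: [85, 87, 86, 81, 72, 65, 62, 65, 76, 85, 87, 86, 85, 84]
t=7: [44, 41, 44, 55, 69, 78, 81, 77, 63, 48, 41, 42, 44, 46]
t=8: [86, 85, 86, 84, 74, 61, 57, 64, 78, 86, 85, 86, 86, 87]
t=9: [42, 43, 43, 50, 66, 80, 84, 77, 60, 46, 43, 42, 41, 40]
t=10: [85, 86, 86, 85, 75, 59, 52, 63, 79, 86, 86, 85, 85, 84]
t=11: [44, 42, 42, 48, 65, 81, 86, 78, 59, 45, 42, 44, 45, 46]
t=12: [86, 86, 86, 85, 76, 57, 48, 61, 79, 86, 86, 86, 87, 87]
t=13: [41, 42, 42, 48, 64, 81, 86, 79, 60, 45, 42, 41, 40, 40]
t=14: [85, 85, 86, 86, 76, 57, 48, 60, 78, 86, 86, 85, 84, 84]
t=15: [45, 44, 42, 46, 64, 81, 86, 79, 61, 45, 42, 44, 46, 46]
t=16: [87, 86, 86, 85, 76, 57, 48, 60, 78, 86, 86, 86, 87, 87]
t=17: [40, 41, 42, 48, 64, 81, 86, 79, 61, 45, 42, 41, 40, 40]
t=18: [84, 85, 86, 86, 76, 57, 48, 60, 78, 86, 86, 85, 84, 84]
t=19: [46, 44, 42, 46, 64, 81, 86, 79, 61, 45, 42, 44, 46, 47]
t=20: [87, 86, 86, 85, 76, 57, 48, 60, 78, 86, 86, 86, 87, 87]

Answer: u_5(3925) = 81
Key observation: The state at step 16, [87, 86, 86, 85, 76, 57, 48, 60, 78, 86, 86, 86, 87, 87], reappears at step 20: the system is in a cycle of period 4 from step 16 on.  Therefore the state at step 3925 equals the state at step 16 + ((3925 - 16) mod 4) = 17, which is [40, 41, 42, 48, 64, 81, 86, 79, 61, 45, 42, 41, 40, 40].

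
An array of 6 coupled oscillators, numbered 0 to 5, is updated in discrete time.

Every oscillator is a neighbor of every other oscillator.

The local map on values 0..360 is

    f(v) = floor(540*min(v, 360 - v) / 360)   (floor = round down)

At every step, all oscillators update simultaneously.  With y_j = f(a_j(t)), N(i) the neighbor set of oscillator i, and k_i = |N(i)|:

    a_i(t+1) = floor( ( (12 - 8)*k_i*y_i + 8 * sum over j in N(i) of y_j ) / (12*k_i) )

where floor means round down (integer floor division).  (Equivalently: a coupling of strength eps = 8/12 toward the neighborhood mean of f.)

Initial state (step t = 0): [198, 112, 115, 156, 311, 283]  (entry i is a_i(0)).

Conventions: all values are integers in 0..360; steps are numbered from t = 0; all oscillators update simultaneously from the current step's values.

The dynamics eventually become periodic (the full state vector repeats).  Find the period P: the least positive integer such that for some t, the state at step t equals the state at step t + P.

Answer: 2
Key observation: The state at step 5, [166, 166, 166, 166, 166, 166], reappears at step 7 — and no state repeats earlier — so the cycle the system enters has period 2.

Derivation:
t=0: [198, 112, 115, 156, 311, 283]
t=1: [182, 167, 168, 180, 148, 157]
t=2: [252, 249, 249, 253, 243, 246]
t=3: [165, 166, 166, 165, 168, 167]
t=4: [248, 249, 249, 248, 249, 249]
t=5: [166, 166, 166, 166, 166, 166]
t=6: [249, 249, 249, 249, 249, 249]
t=7: [166, 166, 166, 166, 166, 166]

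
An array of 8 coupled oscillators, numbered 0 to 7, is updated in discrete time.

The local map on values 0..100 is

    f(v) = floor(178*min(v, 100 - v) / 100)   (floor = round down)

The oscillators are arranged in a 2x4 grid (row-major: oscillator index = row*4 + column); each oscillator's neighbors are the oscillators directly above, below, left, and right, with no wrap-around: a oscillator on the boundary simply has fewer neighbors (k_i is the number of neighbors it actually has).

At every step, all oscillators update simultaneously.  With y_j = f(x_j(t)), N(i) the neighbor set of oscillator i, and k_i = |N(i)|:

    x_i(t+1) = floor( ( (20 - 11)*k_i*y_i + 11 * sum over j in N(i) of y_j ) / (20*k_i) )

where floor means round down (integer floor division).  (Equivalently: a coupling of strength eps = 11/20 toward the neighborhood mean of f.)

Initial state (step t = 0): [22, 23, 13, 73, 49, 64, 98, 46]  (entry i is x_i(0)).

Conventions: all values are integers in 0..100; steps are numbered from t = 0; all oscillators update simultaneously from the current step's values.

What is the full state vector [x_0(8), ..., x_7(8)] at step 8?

Answer: [29, 38, 53, 62, 29, 38, 53, 61]

Derivation:
t=0: [22, 23, 13, 73, 49, 64, 98, 46]
t=1: [52, 41, 27, 50, 67, 52, 32, 50]
t=2: [74, 72, 61, 77, 72, 72, 65, 79]
t=3: [47, 52, 58, 47, 48, 51, 56, 44]
t=4: [84, 82, 78, 79, 85, 84, 78, 79]
t=5: [28, 31, 37, 37, 27, 30, 36, 37]
t=6: [50, 55, 62, 65, 49, 54, 62, 64]
t=7: [85, 79, 68, 63, 85, 79, 69, 64]
t=8: [29, 38, 53, 62, 29, 38, 53, 61]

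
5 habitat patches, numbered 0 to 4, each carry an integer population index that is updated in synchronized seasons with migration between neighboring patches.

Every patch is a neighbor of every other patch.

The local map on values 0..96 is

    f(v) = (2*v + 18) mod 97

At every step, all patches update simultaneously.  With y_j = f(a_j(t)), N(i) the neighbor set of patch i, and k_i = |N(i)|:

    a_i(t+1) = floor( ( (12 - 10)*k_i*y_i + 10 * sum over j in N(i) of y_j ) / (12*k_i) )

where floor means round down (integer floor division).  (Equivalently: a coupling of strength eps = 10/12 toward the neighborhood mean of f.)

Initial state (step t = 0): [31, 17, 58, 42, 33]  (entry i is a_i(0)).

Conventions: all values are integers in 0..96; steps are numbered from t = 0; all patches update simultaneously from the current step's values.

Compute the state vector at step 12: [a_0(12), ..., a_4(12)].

Simulating step by step:
t=0: [31, 17, 58, 42, 33]
t=1: [50, 51, 52, 53, 50]
t=2: [23, 23, 23, 23, 23]
t=3: [64, 64, 64, 64, 64]
t=4: [49, 49, 49, 49, 49]
t=5: [19, 19, 19, 19, 19]
t=6: [56, 56, 56, 56, 56]
t=7: [33, 33, 33, 33, 33]
t=8: [84, 84, 84, 84, 84]
t=9: [89, 89, 89, 89, 89]
t=10: [2, 2, 2, 2, 2]
t=11: [22, 22, 22, 22, 22]
t=12: [62, 62, 62, 62, 62]

Answer: [62, 62, 62, 62, 62]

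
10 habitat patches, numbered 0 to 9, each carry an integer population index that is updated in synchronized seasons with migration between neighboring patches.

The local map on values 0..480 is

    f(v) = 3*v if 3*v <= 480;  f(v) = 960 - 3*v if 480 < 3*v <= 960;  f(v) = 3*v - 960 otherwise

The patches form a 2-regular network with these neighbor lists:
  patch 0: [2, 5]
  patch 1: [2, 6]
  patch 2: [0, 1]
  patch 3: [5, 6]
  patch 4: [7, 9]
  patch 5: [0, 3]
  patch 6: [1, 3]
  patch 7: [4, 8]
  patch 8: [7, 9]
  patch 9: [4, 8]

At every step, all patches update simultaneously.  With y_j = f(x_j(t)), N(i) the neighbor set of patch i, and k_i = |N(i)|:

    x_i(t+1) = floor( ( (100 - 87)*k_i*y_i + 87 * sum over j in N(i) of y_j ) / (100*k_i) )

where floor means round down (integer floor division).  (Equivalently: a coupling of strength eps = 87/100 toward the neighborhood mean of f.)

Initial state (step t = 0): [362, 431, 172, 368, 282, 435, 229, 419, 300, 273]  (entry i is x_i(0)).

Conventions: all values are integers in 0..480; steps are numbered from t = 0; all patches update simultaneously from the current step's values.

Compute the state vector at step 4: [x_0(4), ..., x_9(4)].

Simulating step by step:
t=0: [362, 431, 172, 368, 282, 435, 229, 419, 300, 273]
t=1: [359, 355, 257, 287, 205, 162, 242, 114, 198, 94]
t=2: [303, 197, 121, 320, 316, 155, 119, 353, 319, 345]
t=3: [366, 361, 229, 357, 77, 82, 206, 19, 76, 16]
t=4: [243, 283, 149, 270, 75, 140, 146, 207, 75, 205]

Answer: [243, 283, 149, 270, 75, 140, 146, 207, 75, 205]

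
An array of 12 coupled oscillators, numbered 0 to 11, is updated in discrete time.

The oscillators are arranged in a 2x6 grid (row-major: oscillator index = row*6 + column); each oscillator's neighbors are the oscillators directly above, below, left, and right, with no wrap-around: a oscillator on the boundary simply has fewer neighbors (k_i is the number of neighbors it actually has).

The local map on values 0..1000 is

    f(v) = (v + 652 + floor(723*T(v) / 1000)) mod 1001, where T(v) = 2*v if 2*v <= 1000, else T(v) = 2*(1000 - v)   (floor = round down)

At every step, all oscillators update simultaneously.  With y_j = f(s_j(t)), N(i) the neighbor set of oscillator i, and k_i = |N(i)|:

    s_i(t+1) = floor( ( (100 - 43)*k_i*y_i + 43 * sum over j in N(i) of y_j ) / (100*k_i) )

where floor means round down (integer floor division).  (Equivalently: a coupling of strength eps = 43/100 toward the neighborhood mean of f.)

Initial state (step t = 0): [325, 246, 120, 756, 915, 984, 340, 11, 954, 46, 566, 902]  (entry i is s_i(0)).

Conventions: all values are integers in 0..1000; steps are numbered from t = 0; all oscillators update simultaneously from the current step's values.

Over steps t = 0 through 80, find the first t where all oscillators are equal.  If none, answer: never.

Simulating step by step:
t=0: [325, 246, 120, 756, 915, 984, 340, 11, 954, 46, 566, 902]  (not all equal)
t=1: [411, 440, 779, 776, 716, 672, 516, 587, 724, 761, 788, 718]  (not all equal)
t=2: [716, 735, 749, 754, 771, 788, 814, 815, 776, 756, 755, 773]  (not all equal)
t=3: [765, 763, 760, 759, 753, 748, 742, 740, 750, 757, 757, 752]  (not all equal)
t=4: [757, 757, 758, 758, 760, 762, 763, 763, 761, 759, 759, 761]  (not all equal)
t=5: [758, 758, 758, 758, 757, 757, 756, 756, 757, 757, 757, 757]  (not all equal)
t=6: [758, 758, 758, 758, 758, 759, 758, 758, 758, 758, 759, 759]  (not all equal)
t=7: [758, 758, 758, 758, 758, 758, 758, 758, 758, 758, 758, 758]  (all equal)

Answer: 7
Key observation: Synchronization is absorbing here: once all oscillators are equal they stay equal, and step 7 is the first all-equal step.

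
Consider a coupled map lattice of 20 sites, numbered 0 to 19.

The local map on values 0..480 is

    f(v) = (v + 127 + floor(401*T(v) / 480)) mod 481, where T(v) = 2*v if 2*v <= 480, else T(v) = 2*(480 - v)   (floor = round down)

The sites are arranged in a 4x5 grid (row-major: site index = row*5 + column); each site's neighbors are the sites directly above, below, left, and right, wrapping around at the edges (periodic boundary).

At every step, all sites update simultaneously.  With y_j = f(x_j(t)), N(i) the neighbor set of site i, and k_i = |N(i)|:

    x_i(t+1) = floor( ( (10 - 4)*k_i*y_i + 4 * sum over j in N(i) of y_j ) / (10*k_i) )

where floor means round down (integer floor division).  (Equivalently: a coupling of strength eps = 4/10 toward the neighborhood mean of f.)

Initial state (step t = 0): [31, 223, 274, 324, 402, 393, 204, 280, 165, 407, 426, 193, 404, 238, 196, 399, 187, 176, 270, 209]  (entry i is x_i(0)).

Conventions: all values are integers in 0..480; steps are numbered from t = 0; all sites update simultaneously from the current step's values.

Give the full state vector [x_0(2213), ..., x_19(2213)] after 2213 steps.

Answer: [268, 268, 268, 268, 268, 268, 268, 268, 268, 268, 268, 268, 268, 268, 268, 268, 268, 268, 268, 268]
Key observation: The state at step 19, [268, 268, 268, 268, 268, 268, 268, 268, 268, 268, 268, 268, 268, 268, 268, 268, 268, 268, 268, 268], reappears at step 20: the system is in a cycle of period 1 from step 19 on.  Therefore the state at step 2213 equals the state at step 19 + ((2213 - 19) mod 1) = 19, which is [268, 268, 268, 268, 268, 268, 268, 268, 268, 268, 268, 268, 268, 268, 268, 268, 268, 268, 268, 268].

Derivation:
t=0: [31, 223, 274, 324, 402, 393, 204, 280, 165, 407, 426, 193, 404, 238, 196, 399, 187, 176, 270, 209]
t=1: [203, 225, 243, 217, 188, 183, 198, 227, 146, 166, 166, 163, 187, 238, 183, 180, 156, 154, 242, 201]
t=2: [178, 218, 248, 210, 157, 134, 175, 215, 105, 98, 100, 95, 154, 228, 144, 127, 88, 111, 245, 178]
t=3: [148, 224, 276, 227, 122, 103, 150, 217, 351, 283, 324, 320, 161, 230, 133, 379, 366, 352, 270, 157]
t=4: [153, 201, 250, 270, 332, 298, 138, 194, 226, 261, 220, 195, 138, 211, 81, 169, 209, 207, 238, 130]
t=5: [107, 164, 249, 263, 241, 206, 84, 154, 240, 269, 225, 146, 82, 214, 324, 154, 186, 196, 283, 379]
t=6: [309, 168, 226, 273, 285, 245, 247, 160, 253, 260, 199, 129, 255, 242, 230, 133, 119, 204, 239, 198]
t=7: [207, 177, 211, 265, 248, 267, 261, 152, 256, 271, 207, 400, 267, 280, 246, 104, 342, 239, 261, 184]
t=8: [225, 160, 197, 265, 255, 254, 224, 133, 250, 270, 232, 203, 238, 265, 255, 317, 229, 267, 258, 206]
t=9: [233, 135, 164, 262, 263, 268, 200, 98, 248, 270, 256, 217, 241, 273, 265, 237, 230, 259, 264, 223]
t=10: [243, 82, 144, 253, 267, 259, 196, 315, 287, 268, 269, 235, 286, 269, 266, 271, 234, 254, 267, 253]
t=11: [285, 282, 131, 248, 271, 263, 214, 212, 257, 267, 268, 260, 258, 265, 269, 269, 278, 248, 270, 273]
t=12: [259, 275, 388, 296, 266, 263, 231, 251, 268, 268, 268, 265, 268, 270, 267, 265, 264, 296, 269, 265]
t=13: [271, 257, 216, 248, 267, 269, 265, 265, 267, 268, 268, 268, 267, 266, 268, 270, 267, 248, 263, 269]
t=14: [267, 267, 243, 271, 269, 267, 270, 264, 269, 267, 267, 268, 269, 268, 268, 266, 269, 271, 272, 267]
t=15: [268, 269, 277, 267, 267, 267, 267, 270, 267, 267, 268, 267, 267, 267, 268, 268, 267, 267, 265, 267]
t=16: [267, 266, 264, 267, 268, 268, 267, 266, 267, 268, 268, 268, 267, 268, 268, 268, 267, 267, 269, 268]
t=17: [268, 268, 269, 268, 268, 268, 268, 268, 268, 268, 268, 268, 268, 267, 268, 268, 268, 268, 267, 267]
t=18: [268, 267, 267, 267, 268, 268, 268, 267, 268, 268, 268, 268, 268, 268, 268, 268, 268, 267, 268, 268]
t=19: [268, 268, 268, 268, 268, 268, 268, 268, 268, 268, 268, 268, 268, 268, 268, 268, 268, 268, 268, 268]
t=20: [268, 268, 268, 268, 268, 268, 268, 268, 268, 268, 268, 268, 268, 268, 268, 268, 268, 268, 268, 268]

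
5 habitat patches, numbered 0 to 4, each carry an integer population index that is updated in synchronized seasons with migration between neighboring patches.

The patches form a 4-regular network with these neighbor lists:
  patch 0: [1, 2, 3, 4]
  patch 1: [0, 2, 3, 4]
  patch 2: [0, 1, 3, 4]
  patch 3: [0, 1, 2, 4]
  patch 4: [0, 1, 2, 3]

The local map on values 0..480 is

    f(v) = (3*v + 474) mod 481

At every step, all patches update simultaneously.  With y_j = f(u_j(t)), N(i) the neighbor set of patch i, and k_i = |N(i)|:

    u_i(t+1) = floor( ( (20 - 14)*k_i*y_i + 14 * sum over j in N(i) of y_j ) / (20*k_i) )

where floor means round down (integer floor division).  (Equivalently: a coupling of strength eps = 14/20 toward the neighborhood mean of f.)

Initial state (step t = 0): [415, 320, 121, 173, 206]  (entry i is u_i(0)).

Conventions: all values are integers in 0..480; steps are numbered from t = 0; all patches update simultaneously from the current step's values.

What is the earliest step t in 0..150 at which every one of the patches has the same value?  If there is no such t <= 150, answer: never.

Answer: 6
Key observation: Synchronization is absorbing here: once all patches are equal they stay equal, and step 6 is the first all-equal step.

Derivation:
t=0: [415, 320, 121, 173, 206]  (not all equal)
t=1: [255, 280, 265, 225, 237]  (not all equal)
t=2: [270, 279, 273, 258, 263]  (not all equal)
t=3: [318, 321, 319, 313, 315]  (not all equal)
t=4: [463, 465, 464, 462, 462]  (not all equal)
t=5: [420, 421, 420, 420, 420]  (not all equal)
t=6: [291, 291, 291, 291, 291]  (all equal)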